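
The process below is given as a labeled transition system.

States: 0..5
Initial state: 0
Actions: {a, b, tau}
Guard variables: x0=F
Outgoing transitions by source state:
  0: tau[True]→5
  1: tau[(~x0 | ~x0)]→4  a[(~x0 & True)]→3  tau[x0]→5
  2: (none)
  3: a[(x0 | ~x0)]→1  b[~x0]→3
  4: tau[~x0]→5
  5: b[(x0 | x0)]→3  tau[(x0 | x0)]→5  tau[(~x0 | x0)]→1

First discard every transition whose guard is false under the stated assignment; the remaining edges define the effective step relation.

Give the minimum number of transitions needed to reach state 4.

Answer: 3

Working:
Breadth-first toward 4:
  L0 = {0}
  L1 = {5}
  L2 = {1}
  L3 = {3,4}
4 enters at depth 3; path tau·tau·tau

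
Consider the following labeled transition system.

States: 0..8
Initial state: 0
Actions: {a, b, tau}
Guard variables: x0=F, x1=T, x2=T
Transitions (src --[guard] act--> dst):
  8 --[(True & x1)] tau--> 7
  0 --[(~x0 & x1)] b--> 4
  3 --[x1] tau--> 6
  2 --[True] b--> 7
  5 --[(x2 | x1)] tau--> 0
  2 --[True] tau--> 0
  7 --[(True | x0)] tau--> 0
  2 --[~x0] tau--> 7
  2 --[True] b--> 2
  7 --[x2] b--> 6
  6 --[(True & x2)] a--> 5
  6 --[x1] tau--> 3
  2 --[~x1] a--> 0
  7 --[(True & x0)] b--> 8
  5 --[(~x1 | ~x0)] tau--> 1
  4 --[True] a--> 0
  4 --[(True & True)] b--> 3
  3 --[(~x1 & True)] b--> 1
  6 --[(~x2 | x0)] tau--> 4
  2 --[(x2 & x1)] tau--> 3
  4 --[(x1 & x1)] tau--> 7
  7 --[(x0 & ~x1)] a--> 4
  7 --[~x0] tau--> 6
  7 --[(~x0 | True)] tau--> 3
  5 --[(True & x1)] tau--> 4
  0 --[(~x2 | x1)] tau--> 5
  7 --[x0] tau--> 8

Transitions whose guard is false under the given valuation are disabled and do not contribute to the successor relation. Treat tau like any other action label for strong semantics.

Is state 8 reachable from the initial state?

After dropping false guards: 21 live edges.
depth 0: {0}
depth 1: {4,5}  cumulative {0,4,5}
depth 2: {1,3,7}  cumulative {0,1,3,4,5,7}
depth 3: {6}  cumulative {0,1,3,4,5,6,7}
R = {0,1,3,4,5,6,7}

Answer: UNREACHABLE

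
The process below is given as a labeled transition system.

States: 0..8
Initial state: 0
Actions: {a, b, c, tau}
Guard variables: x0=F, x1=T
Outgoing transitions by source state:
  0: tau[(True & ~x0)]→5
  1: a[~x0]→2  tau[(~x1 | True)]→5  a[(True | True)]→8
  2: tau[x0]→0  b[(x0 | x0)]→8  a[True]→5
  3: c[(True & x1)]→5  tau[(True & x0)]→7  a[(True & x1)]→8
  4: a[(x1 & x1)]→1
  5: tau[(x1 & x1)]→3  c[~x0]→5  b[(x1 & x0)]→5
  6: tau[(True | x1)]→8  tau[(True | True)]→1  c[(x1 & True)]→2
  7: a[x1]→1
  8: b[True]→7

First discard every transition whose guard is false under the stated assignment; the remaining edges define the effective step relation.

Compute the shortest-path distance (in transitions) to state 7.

Answer: 4

Trace:
Breadth-first toward 7:
  Layer 0: {0}
  Layer 1: {5}
  Layer 2: {3}
  Layer 3: {8}
  Layer 4: {7}
7 enters at depth 4; path tau·tau·a·b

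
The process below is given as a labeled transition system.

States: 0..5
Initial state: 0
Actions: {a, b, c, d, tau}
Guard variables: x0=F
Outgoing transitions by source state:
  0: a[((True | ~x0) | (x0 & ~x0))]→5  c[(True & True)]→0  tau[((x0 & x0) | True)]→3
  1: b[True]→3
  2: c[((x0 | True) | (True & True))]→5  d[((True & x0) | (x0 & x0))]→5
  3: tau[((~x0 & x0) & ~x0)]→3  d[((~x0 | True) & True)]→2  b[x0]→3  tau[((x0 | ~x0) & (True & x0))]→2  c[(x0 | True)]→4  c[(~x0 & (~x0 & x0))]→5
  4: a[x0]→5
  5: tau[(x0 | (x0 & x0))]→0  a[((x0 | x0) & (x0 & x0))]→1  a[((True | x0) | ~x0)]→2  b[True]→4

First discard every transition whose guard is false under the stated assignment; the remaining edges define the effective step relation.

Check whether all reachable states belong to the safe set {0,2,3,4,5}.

Allowed set {0,2,3,4,5}
Reachable = {0,2,3,4,5}
  0: ok
  2: ok
  3: ok
  4: ok
  5: ok

Answer: INVARIANT HOLDS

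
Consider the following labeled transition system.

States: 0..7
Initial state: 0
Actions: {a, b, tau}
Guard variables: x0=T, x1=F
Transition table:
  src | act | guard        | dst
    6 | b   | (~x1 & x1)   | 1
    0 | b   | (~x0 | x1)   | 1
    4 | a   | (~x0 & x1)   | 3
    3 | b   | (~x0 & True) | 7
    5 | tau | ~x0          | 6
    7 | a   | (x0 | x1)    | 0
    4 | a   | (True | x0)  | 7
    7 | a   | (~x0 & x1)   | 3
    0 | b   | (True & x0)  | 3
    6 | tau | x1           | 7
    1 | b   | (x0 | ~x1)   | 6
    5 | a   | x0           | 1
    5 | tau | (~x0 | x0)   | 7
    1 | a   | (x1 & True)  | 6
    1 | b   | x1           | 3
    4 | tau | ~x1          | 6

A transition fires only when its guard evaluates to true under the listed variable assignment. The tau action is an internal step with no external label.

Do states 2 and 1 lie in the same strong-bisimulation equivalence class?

Compute ~ classes (split until stable):
  π0 = {{0,1,2,3,4,5,6,7}}
  π1 = {{0,1},{2,3,6},{4,5},{7}}
  π2 = {{0,1},{2,3,6},{4},{5},{7}}
5 equivalence class(es) (converged in 3)
[2]={2,3,6}  [1]={0,1}

Answer: NOT BISIMILAR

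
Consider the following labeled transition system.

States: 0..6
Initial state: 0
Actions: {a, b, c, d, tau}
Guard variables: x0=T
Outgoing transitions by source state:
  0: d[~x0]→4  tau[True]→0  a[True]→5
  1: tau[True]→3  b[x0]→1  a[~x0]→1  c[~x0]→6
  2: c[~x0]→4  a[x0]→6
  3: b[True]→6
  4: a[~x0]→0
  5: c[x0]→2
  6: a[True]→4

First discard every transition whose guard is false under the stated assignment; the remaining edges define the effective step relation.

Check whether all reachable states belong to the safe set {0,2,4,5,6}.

Answer: INVARIANT HOLDS

Trace:
Safe = {0,2,4,5,6}
Reachable = {0,2,4,5,6}
  0: ok
  2: ok
  4: ok
  5: ok
  6: ok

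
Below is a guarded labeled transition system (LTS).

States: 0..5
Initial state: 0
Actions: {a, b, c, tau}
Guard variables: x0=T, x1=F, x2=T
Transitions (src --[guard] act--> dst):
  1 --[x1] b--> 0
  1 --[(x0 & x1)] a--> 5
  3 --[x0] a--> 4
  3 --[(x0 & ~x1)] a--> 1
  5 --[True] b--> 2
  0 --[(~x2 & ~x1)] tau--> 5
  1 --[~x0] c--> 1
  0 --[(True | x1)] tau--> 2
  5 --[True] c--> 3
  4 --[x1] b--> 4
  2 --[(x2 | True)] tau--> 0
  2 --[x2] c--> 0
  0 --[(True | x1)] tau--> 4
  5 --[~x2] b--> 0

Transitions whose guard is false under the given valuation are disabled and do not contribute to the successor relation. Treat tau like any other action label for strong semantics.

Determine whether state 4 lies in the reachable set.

Answer: REACHABLE

Trace:
After dropping false guards: 8 live edges.
L0 = {0}
L1 = {2,4}  total {0,2,4}
R = {0,2,4}
witness 4: tau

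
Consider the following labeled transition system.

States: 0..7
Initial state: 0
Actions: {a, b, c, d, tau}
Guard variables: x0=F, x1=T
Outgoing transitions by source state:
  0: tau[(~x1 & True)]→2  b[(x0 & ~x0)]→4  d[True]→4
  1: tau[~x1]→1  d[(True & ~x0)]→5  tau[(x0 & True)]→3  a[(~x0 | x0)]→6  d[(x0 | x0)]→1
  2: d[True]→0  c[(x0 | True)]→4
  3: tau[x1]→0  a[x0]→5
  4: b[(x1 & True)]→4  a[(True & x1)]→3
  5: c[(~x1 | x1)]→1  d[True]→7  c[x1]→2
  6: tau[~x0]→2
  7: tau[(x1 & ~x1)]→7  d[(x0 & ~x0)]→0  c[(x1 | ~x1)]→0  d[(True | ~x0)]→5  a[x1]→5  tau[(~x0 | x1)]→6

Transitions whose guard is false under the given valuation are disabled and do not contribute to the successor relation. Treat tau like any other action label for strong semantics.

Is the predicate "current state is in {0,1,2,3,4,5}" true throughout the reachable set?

Answer: INVARIANT HOLDS

Trace:
Allowed set {0,1,2,3,4,5}
Reachable = {0,3,4}
  0: ✓
  3: ✓
  4: ✓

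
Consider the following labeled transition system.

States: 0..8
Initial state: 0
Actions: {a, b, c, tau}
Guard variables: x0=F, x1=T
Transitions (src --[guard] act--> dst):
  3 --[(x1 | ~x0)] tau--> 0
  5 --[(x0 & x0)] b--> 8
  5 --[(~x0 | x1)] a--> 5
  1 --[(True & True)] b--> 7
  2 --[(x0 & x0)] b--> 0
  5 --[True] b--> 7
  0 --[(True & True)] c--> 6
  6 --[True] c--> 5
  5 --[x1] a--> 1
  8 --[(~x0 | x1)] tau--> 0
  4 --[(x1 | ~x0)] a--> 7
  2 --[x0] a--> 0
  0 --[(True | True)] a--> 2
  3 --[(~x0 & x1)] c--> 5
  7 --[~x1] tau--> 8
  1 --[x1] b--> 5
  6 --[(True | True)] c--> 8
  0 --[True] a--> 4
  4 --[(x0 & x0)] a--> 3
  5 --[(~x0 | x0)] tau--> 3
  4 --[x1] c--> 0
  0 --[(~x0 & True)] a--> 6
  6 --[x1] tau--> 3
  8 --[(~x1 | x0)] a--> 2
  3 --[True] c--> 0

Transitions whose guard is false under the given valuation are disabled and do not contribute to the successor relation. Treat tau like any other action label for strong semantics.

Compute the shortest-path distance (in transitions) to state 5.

Answer: 2

Trace:
BFS to 5:
  Layer 0: {0}
  Layer 1: {2,4,6}
  Layer 2: {3,5,7,8}
5 enters at depth 2; path a·c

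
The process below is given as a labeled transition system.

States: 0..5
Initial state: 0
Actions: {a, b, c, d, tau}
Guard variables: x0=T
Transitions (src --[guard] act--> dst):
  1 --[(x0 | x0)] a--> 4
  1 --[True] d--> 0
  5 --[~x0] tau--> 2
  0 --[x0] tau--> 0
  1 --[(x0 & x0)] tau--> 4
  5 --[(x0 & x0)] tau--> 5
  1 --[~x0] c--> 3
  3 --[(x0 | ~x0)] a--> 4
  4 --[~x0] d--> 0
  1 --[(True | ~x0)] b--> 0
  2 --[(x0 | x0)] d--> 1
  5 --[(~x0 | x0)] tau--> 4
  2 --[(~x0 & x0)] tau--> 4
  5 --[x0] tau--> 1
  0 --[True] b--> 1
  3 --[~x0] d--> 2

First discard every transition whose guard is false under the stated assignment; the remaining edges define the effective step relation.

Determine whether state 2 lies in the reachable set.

Answer: UNREACHABLE

Trace:
After dropping false guards: 11 live edges.
depth 0: {0}
depth 1: {1}  now seen {0,1}
depth 2: {4}  now seen {0,1,4}
R = {0,1,4}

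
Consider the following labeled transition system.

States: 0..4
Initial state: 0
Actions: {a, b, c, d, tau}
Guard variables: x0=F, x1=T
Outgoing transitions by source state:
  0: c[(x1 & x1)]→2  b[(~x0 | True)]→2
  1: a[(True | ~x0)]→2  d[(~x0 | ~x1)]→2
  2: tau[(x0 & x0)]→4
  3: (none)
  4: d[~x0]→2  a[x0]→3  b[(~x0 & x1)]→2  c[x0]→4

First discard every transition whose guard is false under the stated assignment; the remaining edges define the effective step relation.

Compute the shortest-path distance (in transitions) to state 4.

Answer: UNREACHABLE

Working:
Breadth-first toward 4:
  depth 0: {0}
  depth 1: {2}
4 never appears.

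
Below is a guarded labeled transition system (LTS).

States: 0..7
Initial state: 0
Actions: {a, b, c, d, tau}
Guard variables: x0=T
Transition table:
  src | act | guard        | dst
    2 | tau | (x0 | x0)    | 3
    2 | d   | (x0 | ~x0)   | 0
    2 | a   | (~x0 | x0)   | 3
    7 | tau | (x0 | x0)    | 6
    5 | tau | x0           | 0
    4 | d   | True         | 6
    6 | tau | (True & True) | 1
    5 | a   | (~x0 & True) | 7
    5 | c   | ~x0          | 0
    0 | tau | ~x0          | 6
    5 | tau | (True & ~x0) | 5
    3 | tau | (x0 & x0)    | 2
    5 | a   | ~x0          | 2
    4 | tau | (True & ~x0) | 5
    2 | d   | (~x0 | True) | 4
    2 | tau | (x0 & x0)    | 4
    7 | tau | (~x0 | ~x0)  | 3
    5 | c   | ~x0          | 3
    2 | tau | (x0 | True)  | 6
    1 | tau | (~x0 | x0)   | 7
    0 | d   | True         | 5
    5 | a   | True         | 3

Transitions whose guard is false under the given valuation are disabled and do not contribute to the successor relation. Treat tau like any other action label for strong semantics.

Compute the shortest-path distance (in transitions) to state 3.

Answer: 2

Working:
Layered search for 3:
  depth 0: {0}
  depth 1: {5}
  depth 2: {3}
depth(3)=2, e.g. d·a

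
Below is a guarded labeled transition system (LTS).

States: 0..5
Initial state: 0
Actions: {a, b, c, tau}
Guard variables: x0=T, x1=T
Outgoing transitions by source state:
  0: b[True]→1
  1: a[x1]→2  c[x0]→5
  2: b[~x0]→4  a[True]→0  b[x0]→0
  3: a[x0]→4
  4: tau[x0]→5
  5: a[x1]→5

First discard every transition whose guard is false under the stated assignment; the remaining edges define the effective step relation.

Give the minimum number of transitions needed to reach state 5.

Answer: 2

Working:
Layered search for 5:
  L0 = {0}
  L1 = {1}
  L2 = {2,5}
5 enters at depth 2; path b·c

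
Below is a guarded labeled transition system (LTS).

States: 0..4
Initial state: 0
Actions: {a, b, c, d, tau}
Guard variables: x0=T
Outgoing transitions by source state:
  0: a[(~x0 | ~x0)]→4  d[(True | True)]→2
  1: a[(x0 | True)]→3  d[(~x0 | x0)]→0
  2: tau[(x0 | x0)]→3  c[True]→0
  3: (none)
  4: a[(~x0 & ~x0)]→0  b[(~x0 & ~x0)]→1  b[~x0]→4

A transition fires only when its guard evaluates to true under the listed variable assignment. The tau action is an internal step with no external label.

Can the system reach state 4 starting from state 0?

Answer: UNREACHABLE

Working:
5 transition(s) survive guard evaluation.
Layer 0: {0}
Layer 1: {2}  now seen {0,2}
Layer 2: {3}  now seen {0,2,3}
Reach set: {0,2,3}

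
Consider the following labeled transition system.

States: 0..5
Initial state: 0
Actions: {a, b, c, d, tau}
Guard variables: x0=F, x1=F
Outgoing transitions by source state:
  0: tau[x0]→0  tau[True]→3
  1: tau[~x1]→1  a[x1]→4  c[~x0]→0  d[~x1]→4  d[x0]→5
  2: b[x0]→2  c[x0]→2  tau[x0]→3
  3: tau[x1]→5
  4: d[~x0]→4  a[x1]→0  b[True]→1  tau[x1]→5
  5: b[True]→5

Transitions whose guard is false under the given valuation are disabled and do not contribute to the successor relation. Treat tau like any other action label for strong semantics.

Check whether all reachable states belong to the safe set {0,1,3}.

Safe = {0,1,3}
R = {0,3}
  0: ok
  3: ok

Answer: INVARIANT HOLDS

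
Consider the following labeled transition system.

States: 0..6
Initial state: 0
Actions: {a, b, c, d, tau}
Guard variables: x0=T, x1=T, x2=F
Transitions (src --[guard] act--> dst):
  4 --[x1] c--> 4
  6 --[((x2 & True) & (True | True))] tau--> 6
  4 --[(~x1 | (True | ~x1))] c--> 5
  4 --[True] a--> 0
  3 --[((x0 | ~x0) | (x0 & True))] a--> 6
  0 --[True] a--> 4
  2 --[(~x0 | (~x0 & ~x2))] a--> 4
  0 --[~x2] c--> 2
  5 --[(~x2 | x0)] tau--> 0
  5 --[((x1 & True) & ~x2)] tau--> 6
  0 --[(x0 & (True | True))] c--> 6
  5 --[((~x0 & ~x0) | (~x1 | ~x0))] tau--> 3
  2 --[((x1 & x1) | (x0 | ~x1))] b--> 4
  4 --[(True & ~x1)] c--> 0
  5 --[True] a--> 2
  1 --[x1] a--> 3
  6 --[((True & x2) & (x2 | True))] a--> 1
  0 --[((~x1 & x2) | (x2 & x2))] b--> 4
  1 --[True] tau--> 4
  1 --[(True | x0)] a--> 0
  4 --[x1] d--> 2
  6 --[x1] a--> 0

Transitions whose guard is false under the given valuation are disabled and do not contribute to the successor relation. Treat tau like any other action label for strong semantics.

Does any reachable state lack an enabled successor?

Answer: DEADLOCK-FREE

Working:
Reachable = {0,2,4,5,6}
  0: a→4  c→2  c→6  [3 out]
  2: b→4  [1 out]
  4: a→0  c→4  c→5  d→2  [4 out]
  5: a→2  tau→0  tau→6  [3 out]
  6: a→0  [1 out]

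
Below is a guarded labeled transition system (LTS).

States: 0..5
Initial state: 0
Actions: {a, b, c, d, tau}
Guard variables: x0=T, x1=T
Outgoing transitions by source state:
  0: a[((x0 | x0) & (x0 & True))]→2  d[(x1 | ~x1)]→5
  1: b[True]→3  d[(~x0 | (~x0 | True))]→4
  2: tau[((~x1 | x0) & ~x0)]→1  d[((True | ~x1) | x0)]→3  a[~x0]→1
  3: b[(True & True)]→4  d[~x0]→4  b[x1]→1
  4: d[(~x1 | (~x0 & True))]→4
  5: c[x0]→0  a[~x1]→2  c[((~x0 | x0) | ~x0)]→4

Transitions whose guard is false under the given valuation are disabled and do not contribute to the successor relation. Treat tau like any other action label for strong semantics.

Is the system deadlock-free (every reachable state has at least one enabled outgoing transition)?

Reachable = {0,1,2,3,4,5}
  0: a→2  d→5  [2 out]
  1: b→3  d→4  [2 out]
  2: d→3  [1 out]
  3: b→1  b→4  [2 out]
  4: ∅  [no exit]
  5: c→0  c→4  [2 out]
Path to 4: d·c

Answer: DEADLOCK at state 4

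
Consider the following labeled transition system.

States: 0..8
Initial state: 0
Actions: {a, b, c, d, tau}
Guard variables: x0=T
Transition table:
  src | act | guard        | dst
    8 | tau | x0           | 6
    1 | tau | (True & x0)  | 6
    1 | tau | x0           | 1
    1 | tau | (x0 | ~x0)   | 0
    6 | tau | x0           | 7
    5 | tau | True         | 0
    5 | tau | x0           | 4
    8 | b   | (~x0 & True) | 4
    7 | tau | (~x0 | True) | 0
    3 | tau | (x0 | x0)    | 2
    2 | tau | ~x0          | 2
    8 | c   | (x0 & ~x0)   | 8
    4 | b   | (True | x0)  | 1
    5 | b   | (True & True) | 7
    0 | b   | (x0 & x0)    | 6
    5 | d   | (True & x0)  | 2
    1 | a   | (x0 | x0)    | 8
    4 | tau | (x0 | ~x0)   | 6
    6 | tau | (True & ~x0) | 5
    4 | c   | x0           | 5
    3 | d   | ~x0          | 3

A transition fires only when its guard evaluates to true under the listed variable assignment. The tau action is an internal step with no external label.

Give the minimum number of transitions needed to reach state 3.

BFS to 3:
  L0 = {0}
  L1 = {6}
  L2 = {7}
3 never appears.

Answer: UNREACHABLE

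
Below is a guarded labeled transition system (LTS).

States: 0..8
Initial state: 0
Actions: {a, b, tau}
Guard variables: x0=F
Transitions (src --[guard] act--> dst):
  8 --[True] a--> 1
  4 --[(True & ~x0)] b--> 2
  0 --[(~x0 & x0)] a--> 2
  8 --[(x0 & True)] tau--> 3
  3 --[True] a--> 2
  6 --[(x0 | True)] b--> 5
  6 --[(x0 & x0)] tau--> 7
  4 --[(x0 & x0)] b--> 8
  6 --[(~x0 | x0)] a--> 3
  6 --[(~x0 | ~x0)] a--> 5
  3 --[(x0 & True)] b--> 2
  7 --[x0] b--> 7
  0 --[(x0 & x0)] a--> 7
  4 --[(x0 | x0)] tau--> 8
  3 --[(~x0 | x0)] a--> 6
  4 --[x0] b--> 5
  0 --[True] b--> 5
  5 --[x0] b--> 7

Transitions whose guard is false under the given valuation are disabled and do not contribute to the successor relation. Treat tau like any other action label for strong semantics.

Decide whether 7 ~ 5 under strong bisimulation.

Compute ~ classes (split until stable):
  π0 = {{0,1,2,3,4,5,6,7,8}}
  π1 = {{0,4},{1,2,5,7},{3,8},{6}}
  π2 = {{0,4},{1,2,5,7},{3},{6},{8}}
5 equivalence class(es) (converged in 3)
class of 7: {1,2,5,7}; class of 5: {1,2,5,7}

Answer: BISIMILAR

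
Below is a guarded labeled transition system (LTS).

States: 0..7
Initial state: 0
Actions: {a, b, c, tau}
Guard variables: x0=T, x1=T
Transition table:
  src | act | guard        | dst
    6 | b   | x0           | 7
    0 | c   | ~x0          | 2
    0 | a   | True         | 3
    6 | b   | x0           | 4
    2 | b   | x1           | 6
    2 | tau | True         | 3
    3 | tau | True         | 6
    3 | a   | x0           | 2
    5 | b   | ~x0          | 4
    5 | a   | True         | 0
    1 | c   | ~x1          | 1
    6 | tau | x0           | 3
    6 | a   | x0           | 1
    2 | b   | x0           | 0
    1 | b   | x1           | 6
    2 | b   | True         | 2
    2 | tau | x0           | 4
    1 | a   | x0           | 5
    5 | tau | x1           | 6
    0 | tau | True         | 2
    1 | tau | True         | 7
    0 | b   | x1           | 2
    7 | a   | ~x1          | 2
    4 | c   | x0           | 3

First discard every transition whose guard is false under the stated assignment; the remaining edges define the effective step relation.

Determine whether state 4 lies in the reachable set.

After dropping false guards: 20 live edges.
depth 0: {0}
depth 1: {2,3}  now seen {0,2,3}
depth 2: {4,6}  now seen {0,2,3,4,6}
depth 3: {1,7}  now seen {0,1,2,3,4,6,7}
depth 4: {5}  now seen {0,1,2,3,4,5,6,7}
R = {0,1,2,3,4,5,6,7}
witness 4: tau·tau

Answer: REACHABLE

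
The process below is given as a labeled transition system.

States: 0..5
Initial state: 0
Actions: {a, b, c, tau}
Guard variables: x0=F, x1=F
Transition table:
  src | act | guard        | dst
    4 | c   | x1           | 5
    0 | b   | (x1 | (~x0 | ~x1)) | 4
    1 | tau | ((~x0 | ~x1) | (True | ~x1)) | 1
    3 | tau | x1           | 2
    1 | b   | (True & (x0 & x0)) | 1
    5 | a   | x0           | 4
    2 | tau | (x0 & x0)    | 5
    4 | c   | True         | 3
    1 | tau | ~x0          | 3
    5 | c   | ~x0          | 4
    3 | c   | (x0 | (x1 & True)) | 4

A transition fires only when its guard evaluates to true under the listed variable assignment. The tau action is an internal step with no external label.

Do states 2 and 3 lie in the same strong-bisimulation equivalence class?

Answer: BISIMILAR

Working:
Bisimulation quotient by refinement:
  P[0] = {{0,1,2,3,4,5}}
  P[1] = {{0},{1},{2,3},{4,5}}
  P[2] = {{0},{1},{2,3},{4},{5}}
5 equivalence class(es) (converged in 3)
[2]={2,3}  [3]={2,3}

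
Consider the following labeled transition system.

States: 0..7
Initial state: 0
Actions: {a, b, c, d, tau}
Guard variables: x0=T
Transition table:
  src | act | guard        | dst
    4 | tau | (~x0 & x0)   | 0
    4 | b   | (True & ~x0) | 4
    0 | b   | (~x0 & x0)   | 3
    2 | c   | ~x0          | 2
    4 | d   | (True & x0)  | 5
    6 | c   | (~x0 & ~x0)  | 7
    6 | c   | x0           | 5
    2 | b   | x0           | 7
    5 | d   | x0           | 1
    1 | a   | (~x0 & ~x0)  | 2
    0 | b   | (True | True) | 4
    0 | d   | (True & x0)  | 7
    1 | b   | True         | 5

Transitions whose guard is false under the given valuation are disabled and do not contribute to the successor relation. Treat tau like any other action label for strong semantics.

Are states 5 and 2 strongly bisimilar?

Answer: NOT BISIMILAR

Analysis:
Bisimulation quotient by refinement:
  P[0] = {{0,1,2,3,4,5,6,7}}
  P[1] = {{0},{1,2},{3,7},{4,5},{6}}
  P[2] = {{0},{1},{2},{3,7},{4},{5},{6}}
7 equivalence class(es) (converged in 3)
5∈{5}, 2∈{2}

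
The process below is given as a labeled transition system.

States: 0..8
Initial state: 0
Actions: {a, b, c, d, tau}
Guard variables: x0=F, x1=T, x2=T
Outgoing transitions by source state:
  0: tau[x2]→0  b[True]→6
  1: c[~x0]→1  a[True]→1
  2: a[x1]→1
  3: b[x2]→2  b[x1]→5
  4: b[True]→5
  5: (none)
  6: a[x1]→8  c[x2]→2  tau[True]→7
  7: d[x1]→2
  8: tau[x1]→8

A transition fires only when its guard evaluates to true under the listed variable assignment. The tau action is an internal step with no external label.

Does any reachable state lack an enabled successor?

Reach set: {0,1,2,6,7,8}
  0: b→6  tau→0  [2 exit(s)]
  1: a→1  c→1  [2 exit(s)]
  2: a→1  [1 exit(s)]
  6: a→8  c→2  tau→7  [3 exit(s)]
  7: d→2  [1 exit(s)]
  8: tau→8  [1 exit(s)]

Answer: DEADLOCK-FREE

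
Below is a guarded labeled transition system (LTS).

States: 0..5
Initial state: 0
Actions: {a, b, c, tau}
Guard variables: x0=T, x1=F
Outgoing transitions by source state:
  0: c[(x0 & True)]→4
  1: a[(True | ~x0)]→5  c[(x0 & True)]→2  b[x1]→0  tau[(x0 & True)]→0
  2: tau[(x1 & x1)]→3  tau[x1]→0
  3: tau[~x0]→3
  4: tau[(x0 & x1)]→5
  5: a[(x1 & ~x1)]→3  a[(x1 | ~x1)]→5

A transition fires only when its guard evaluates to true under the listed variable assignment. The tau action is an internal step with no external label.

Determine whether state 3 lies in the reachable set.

Answer: UNREACHABLE

Working:
Guard filter leaves 5 enabled edge(s).
L0 = {0}
L1 = {4}  total {0,4}
R = {0,4}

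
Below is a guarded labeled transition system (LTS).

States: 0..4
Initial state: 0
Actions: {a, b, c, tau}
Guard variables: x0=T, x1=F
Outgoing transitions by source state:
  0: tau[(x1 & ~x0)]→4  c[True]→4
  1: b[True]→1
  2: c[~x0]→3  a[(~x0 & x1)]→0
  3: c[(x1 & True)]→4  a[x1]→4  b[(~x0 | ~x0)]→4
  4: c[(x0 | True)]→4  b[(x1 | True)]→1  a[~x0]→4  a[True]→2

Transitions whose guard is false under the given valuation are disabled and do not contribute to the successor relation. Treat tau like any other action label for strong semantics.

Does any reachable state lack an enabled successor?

Reach set: {0,1,2,4}
  0: c→4  [deg 1]
  1: b→1  [deg 1]
  2: ∅  [no exit]
  4: a→2  b→1  c→4  [deg 3]
witness 2: c·a

Answer: DEADLOCK at state 2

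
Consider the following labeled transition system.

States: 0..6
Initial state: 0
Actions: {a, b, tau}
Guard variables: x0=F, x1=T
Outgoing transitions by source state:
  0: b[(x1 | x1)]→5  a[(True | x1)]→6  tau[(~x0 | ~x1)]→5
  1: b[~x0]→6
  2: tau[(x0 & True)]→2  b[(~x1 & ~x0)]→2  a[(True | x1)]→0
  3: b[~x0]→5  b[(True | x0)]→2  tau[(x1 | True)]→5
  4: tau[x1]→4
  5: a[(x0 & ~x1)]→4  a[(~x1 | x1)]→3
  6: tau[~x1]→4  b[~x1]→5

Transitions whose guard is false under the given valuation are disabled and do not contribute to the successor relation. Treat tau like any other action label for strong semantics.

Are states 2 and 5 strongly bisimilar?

Answer: NOT BISIMILAR

Working:
Refine partition for ~:
  P[0] = {{0,1,2,3,4,5,6}}
  P[1] = {{0},{1},{2,5},{3},{4},{6}}
  P[2] = {{0},{1},{2},{3},{4},{5},{6}}
stable after 3 split(s): 7 block(s)
[2]={2}  [5]={5}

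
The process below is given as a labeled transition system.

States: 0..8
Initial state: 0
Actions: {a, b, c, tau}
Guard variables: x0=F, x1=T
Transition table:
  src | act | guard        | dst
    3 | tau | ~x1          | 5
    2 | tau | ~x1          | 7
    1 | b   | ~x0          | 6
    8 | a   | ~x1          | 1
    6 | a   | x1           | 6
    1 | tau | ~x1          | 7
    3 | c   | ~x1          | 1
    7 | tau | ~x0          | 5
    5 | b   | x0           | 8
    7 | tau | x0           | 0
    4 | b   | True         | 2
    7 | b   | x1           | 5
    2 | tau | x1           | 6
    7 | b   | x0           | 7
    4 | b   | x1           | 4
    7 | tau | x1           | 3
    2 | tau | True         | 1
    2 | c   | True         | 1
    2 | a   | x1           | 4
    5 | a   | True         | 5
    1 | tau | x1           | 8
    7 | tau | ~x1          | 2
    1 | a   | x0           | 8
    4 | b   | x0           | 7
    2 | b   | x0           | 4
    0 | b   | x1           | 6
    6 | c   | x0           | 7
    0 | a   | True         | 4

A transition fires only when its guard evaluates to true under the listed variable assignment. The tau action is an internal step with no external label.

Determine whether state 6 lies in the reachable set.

Answer: REACHABLE

Analysis:
Guard filter leaves 15 enabled edge(s).
depth 0: {0}
depth 1: {4,6}  cumulative {0,4,6}
depth 2: {2}  cumulative {0,2,4,6}
depth 3: {1}  cumulative {0,1,2,4,6}
depth 4: {8}  cumulative {0,1,2,4,6,8}
Reachable = {0,1,2,4,6,8}
Path to 6: b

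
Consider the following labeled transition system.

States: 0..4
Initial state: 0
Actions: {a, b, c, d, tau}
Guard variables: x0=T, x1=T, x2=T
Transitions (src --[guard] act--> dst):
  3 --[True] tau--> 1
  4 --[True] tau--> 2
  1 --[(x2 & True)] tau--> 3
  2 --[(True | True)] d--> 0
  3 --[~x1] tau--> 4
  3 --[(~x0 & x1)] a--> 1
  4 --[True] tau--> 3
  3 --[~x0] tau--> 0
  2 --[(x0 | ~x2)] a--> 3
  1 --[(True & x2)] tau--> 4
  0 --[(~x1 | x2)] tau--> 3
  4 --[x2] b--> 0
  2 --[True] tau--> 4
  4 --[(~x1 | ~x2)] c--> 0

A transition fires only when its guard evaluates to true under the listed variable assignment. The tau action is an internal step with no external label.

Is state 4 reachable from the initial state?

10 transition(s) survive guard evaluation.
depth 0: {0}
depth 1: {3}  now seen {0,3}
depth 2: {1}  now seen {0,1,3}
depth 3: {4}  now seen {0,1,3,4}
depth 4: {2}  now seen {0,1,2,3,4}
R = {0,1,2,3,4}
trace reaching 4: tau·tau·tau

Answer: REACHABLE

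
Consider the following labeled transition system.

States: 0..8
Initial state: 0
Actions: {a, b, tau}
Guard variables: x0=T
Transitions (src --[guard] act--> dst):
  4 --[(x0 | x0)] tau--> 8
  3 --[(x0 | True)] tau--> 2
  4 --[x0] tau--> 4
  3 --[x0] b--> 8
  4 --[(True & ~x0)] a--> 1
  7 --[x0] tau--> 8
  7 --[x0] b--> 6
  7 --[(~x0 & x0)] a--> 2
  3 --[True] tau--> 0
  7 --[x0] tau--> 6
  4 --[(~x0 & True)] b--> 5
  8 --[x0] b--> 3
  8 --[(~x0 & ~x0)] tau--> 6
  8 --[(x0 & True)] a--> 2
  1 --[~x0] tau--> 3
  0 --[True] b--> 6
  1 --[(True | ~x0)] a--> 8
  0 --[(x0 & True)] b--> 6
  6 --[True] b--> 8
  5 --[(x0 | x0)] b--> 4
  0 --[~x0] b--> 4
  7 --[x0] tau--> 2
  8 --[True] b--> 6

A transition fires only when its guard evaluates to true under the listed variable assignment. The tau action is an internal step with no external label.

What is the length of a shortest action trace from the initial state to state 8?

Answer: 2

Trace:
Breadth-first toward 8:
  depth 0: {0}
  depth 1: {6}
  depth 2: {8}
first hit 8 at d=2 via b·b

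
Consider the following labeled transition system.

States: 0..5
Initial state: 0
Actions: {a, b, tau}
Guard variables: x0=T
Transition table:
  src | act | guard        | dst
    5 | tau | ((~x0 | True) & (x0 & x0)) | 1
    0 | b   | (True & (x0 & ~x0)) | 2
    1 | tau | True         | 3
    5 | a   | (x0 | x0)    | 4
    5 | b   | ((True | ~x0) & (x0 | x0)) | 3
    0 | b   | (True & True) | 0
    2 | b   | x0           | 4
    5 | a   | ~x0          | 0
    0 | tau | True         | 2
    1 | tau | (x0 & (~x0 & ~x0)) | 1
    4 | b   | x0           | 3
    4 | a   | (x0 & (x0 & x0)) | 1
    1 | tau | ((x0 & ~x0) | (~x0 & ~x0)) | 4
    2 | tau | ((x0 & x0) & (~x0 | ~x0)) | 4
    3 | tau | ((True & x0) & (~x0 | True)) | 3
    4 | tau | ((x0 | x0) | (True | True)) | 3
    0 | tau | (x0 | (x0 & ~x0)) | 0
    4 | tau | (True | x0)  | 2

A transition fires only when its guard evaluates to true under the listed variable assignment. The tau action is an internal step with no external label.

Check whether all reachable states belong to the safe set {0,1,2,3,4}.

Answer: INVARIANT HOLDS

Working:
Allowed set {0,1,2,3,4}
Reach set: {0,1,2,3,4}
  0: ✓
  1: ✓
  2: ✓
  3: ✓
  4: ✓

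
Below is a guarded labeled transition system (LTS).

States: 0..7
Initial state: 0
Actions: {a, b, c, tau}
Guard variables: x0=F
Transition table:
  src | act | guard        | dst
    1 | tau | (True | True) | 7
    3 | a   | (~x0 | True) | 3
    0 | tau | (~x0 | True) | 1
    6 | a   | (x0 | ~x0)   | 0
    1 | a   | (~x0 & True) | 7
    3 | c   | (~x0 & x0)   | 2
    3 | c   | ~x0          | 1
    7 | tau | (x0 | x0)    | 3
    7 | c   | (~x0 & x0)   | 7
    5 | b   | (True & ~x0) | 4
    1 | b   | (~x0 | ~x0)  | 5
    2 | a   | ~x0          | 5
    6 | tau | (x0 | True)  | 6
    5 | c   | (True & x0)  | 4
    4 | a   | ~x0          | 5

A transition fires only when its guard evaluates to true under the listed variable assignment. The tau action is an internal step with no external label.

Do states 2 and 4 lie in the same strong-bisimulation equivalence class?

Answer: BISIMILAR

Trace:
Refine partition for ~:
  round 0: {{0,1,2,3,4,5,6,7}}
  round 1: {{0},{1},{2,4},{3},{5},{6},{7}}
7 equivalence class(es) (converged in 2)
[2]={2,4}  [4]={2,4}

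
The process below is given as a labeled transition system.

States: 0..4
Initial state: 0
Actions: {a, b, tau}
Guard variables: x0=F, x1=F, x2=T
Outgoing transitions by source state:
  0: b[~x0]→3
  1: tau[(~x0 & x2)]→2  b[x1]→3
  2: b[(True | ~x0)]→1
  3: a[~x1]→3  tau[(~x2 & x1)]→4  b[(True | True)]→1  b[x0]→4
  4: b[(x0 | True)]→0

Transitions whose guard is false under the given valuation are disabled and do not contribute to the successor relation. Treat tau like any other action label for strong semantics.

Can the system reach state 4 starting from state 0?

Answer: UNREACHABLE

Working:
Guard filter leaves 6 enabled edge(s).
L0 = {0}
L1 = {3}  total {0,3}
L2 = {1}  total {0,1,3}
L3 = {2}  total {0,1,2,3}
Reach set: {0,1,2,3}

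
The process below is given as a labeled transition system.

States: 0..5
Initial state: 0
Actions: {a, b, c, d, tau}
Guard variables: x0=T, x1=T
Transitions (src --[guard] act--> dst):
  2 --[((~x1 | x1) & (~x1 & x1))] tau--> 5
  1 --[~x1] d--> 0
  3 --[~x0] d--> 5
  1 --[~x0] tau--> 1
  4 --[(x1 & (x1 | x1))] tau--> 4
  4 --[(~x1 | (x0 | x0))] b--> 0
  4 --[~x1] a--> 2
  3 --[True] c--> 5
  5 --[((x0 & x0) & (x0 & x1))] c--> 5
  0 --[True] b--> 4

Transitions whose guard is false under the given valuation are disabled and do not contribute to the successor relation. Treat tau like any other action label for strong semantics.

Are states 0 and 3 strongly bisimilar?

Answer: NOT BISIMILAR

Working:
Compute ~ classes (split until stable):
  P[0] = {{0,1,2,3,4,5}}
  P[1] = {{0},{1,2},{3,5},{4}}
4 equivalence class(es) (converged in 2)
class of 0: {0}; class of 3: {3,5}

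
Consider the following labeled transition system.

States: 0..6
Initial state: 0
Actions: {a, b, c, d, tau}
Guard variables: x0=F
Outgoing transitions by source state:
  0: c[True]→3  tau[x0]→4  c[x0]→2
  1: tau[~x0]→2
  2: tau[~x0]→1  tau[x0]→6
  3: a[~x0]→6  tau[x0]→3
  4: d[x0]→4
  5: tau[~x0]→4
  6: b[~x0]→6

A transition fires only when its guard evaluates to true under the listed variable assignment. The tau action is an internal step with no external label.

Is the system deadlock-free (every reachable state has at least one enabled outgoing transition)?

Answer: DEADLOCK-FREE

Analysis:
Reachable = {0,3,6}
  0: c→3  [1 out]
  3: a→6  [1 out]
  6: b→6  [1 out]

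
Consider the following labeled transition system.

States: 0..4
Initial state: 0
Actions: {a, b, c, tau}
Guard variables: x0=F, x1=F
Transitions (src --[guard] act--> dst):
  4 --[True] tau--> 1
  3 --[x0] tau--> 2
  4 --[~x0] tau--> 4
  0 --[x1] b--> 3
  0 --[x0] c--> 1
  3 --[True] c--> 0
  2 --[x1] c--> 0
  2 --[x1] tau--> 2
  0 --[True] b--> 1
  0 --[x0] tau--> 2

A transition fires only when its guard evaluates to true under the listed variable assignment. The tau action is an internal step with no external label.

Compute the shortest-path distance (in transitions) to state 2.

Layered search for 2:
  Layer 0: {0}
  Layer 1: {1}
2 never appears.

Answer: UNREACHABLE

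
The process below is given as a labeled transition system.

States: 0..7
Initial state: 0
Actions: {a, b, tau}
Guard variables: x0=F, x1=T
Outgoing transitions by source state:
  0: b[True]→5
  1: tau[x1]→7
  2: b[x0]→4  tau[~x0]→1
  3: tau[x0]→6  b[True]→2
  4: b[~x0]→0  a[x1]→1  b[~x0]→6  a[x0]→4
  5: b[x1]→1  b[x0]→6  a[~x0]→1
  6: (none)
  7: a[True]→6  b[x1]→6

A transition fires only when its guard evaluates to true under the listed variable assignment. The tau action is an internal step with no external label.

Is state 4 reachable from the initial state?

11 transition(s) survive guard evaluation.
depth 0: {0}
depth 1: {5}  total {0,5}
depth 2: {1}  total {0,1,5}
depth 3: {7}  total {0,1,5,7}
depth 4: {6}  total {0,1,5,6,7}
Reach set: {0,1,5,6,7}

Answer: UNREACHABLE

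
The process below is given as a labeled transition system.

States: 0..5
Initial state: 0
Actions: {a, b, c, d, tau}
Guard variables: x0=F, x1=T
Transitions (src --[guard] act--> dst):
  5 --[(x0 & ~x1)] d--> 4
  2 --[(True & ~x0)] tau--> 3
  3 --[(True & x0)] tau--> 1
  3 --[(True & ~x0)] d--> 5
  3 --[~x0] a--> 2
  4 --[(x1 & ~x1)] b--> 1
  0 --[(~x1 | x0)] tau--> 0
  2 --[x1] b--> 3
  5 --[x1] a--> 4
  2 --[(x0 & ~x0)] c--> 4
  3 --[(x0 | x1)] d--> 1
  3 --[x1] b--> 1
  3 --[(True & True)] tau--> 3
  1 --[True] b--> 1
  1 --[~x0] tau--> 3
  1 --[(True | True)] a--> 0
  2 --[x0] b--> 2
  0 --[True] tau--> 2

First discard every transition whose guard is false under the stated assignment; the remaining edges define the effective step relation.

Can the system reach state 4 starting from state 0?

Answer: REACHABLE

Working:
Guard filter leaves 12 enabled edge(s).
Layer 0: {0}
Layer 1: {2}  cumulative {0,2}
Layer 2: {3}  cumulative {0,2,3}
Layer 3: {1,5}  cumulative {0,1,2,3,5}
Layer 4: {4}  cumulative {0,1,2,3,4,5}
Reach set: {0,1,2,3,4,5}
witness 4: tau·tau·d·a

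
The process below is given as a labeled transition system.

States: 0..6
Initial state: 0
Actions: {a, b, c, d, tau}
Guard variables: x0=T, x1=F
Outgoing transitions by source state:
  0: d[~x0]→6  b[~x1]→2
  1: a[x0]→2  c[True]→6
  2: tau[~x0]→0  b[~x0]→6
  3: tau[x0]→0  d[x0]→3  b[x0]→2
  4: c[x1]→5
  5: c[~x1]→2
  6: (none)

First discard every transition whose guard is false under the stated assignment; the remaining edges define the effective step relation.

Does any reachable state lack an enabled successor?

Reachable = {0,2}
  0: b→2  [deg 1]
  2: ∅  [deadlock]
trace reaching 2: b

Answer: DEADLOCK at state 2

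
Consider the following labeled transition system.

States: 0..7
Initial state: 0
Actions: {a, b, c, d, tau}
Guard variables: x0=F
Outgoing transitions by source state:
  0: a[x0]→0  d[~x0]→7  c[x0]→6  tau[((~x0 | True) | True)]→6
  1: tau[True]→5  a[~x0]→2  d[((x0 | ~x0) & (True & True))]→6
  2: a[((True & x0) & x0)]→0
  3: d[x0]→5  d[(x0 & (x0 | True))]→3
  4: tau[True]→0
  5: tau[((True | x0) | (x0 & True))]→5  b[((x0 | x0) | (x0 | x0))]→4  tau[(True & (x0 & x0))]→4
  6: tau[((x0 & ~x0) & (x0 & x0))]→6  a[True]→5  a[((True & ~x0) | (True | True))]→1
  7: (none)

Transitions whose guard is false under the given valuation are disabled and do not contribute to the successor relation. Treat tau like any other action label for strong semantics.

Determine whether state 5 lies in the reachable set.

9 transition(s) survive guard evaluation.
Layer 0: {0}
Layer 1: {6,7}  total {0,6,7}
Layer 2: {1,5}  total {0,1,5,6,7}
Layer 3: {2}  total {0,1,2,5,6,7}
Reachable = {0,1,2,5,6,7}
witness 5: tau·a

Answer: REACHABLE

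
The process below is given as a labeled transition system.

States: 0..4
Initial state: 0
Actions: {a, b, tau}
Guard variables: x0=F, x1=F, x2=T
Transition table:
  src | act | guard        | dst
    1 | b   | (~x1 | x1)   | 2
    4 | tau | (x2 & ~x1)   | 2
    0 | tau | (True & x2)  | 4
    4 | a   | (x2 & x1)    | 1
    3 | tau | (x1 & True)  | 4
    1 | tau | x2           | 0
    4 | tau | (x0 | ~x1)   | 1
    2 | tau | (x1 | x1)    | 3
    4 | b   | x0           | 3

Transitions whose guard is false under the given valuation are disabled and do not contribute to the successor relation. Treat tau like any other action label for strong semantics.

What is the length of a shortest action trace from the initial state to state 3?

Layered search for 3:
  L0 = {0}
  L1 = {4}
  L2 = {1,2}
3 never appears.

Answer: UNREACHABLE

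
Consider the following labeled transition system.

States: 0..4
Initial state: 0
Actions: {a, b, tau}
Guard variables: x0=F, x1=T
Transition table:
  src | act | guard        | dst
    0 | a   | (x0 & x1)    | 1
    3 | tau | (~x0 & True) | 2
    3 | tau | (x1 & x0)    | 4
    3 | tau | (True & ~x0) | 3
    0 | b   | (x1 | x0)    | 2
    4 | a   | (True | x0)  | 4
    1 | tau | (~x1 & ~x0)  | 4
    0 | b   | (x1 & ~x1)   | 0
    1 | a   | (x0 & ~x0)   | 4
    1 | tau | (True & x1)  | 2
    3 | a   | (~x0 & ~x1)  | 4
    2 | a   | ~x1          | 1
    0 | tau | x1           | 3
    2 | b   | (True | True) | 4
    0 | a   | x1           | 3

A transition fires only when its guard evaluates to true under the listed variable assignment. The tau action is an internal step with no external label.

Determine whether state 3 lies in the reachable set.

After dropping false guards: 8 live edges.
L0 = {0}
L1 = {2,3}  cumulative {0,2,3}
L2 = {4}  cumulative {0,2,3,4}
Reach set: {0,2,3,4}
Path to 3: tau

Answer: REACHABLE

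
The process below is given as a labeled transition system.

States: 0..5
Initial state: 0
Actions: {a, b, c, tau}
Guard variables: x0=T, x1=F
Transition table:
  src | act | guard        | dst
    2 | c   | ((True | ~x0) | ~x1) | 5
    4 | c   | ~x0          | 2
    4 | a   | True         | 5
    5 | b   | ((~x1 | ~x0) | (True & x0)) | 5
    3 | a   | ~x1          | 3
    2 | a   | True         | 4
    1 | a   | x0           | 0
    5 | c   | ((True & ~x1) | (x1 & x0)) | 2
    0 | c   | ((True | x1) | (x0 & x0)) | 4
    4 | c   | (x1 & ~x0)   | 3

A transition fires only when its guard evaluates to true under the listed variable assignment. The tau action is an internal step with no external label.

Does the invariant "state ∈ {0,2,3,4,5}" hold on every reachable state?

Safe = {0,2,3,4,5}
R = {0,2,4,5}
  0: ok
  2: ok
  4: ok
  5: ok

Answer: INVARIANT HOLDS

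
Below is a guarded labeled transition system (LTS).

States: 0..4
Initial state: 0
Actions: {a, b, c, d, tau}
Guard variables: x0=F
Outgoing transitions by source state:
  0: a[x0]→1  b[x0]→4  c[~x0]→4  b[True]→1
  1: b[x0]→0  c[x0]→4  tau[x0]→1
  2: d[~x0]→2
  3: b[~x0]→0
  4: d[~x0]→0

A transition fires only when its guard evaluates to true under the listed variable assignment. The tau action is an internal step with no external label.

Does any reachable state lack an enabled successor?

Reachable = {0,1,4}
  0: b→1  c→4  [2 exit(s)]
  1: ∅  [STUCK]
  4: d→0  [1 exit(s)]
witness 1: b

Answer: DEADLOCK at state 1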